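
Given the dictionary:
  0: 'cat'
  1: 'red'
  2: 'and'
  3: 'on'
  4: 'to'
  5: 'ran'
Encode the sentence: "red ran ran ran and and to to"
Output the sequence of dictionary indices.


Look up each word in the dictionary:
  'red' -> 1
  'ran' -> 5
  'ran' -> 5
  'ran' -> 5
  'and' -> 2
  'and' -> 2
  'to' -> 4
  'to' -> 4

Encoded: [1, 5, 5, 5, 2, 2, 4, 4]


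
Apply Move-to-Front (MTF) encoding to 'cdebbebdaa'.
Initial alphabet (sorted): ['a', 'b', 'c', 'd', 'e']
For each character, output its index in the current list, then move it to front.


MTF encoding:
'c': index 2 in ['a', 'b', 'c', 'd', 'e'] -> ['c', 'a', 'b', 'd', 'e']
'd': index 3 in ['c', 'a', 'b', 'd', 'e'] -> ['d', 'c', 'a', 'b', 'e']
'e': index 4 in ['d', 'c', 'a', 'b', 'e'] -> ['e', 'd', 'c', 'a', 'b']
'b': index 4 in ['e', 'd', 'c', 'a', 'b'] -> ['b', 'e', 'd', 'c', 'a']
'b': index 0 in ['b', 'e', 'd', 'c', 'a'] -> ['b', 'e', 'd', 'c', 'a']
'e': index 1 in ['b', 'e', 'd', 'c', 'a'] -> ['e', 'b', 'd', 'c', 'a']
'b': index 1 in ['e', 'b', 'd', 'c', 'a'] -> ['b', 'e', 'd', 'c', 'a']
'd': index 2 in ['b', 'e', 'd', 'c', 'a'] -> ['d', 'b', 'e', 'c', 'a']
'a': index 4 in ['d', 'b', 'e', 'c', 'a'] -> ['a', 'd', 'b', 'e', 'c']
'a': index 0 in ['a', 'd', 'b', 'e', 'c'] -> ['a', 'd', 'b', 'e', 'c']


Output: [2, 3, 4, 4, 0, 1, 1, 2, 4, 0]


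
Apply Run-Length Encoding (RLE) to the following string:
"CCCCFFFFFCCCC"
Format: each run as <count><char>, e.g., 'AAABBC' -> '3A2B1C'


Scanning runs left to right:
  i=0: run of 'C' x 4 -> '4C'
  i=4: run of 'F' x 5 -> '5F'
  i=9: run of 'C' x 4 -> '4C'

RLE = 4C5F4C


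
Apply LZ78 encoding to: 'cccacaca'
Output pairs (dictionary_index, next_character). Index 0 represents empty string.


LZ78 encoding steps:
Dictionary: {0: ''}
Step 1: w='' (idx 0), next='c' -> output (0, 'c'), add 'c' as idx 1
Step 2: w='c' (idx 1), next='c' -> output (1, 'c'), add 'cc' as idx 2
Step 3: w='' (idx 0), next='a' -> output (0, 'a'), add 'a' as idx 3
Step 4: w='c' (idx 1), next='a' -> output (1, 'a'), add 'ca' as idx 4
Step 5: w='ca' (idx 4), end of input -> output (4, '')


Encoded: [(0, 'c'), (1, 'c'), (0, 'a'), (1, 'a'), (4, '')]


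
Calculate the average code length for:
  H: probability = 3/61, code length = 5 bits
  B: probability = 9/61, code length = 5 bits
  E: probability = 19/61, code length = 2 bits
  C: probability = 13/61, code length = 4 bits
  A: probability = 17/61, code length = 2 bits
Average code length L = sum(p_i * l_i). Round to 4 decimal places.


Weighted contributions p_i * l_i:
  H: (3/61) * 5 = 15/61
  B: (9/61) * 5 = 45/61
  E: (19/61) * 2 = 38/61
  C: (13/61) * 4 = 52/61
  A: (17/61) * 2 = 34/61
Sum = (15 + 45 + 38 + 52 + 34)/61 = 184/61

L = 184/61 = 3.0164 bits/symbol


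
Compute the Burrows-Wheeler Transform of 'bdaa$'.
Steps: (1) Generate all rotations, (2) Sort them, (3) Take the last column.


Rotations (sorted):
  0: $bdaa -> last char: a
  1: a$bda -> last char: a
  2: aa$bd -> last char: d
  3: bdaa$ -> last char: $
  4: daa$b -> last char: b


BWT = aad$b


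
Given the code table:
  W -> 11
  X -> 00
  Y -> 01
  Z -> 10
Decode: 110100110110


Decoding:
11 -> W
01 -> Y
00 -> X
11 -> W
01 -> Y
10 -> Z


Result: WYXWYZ


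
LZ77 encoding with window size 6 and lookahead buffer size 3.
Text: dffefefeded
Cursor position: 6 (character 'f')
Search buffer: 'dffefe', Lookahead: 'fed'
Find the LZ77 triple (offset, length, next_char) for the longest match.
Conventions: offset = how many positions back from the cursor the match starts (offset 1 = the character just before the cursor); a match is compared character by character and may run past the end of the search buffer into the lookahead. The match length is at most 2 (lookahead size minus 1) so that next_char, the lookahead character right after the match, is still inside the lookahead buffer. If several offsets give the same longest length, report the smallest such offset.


Try each offset into the search buffer:
  offset=1 (pos 5, char 'e'): match length 0
  offset=2 (pos 4, char 'f'): match length 2
  offset=3 (pos 3, char 'e'): match length 0
  offset=4 (pos 2, char 'f'): match length 2
  offset=5 (pos 1, char 'f'): match length 1
  offset=6 (pos 0, char 'd'): match length 0
Longest match has length 2, found at offsets 2, 4; take the smallest, offset 2.
next_char = character at position 6 + 2 = 8 -> 'd'

Best match: offset=2, length=2 (matching 'fe' starting at position 4)
LZ77 triple: (2, 2, 'd')


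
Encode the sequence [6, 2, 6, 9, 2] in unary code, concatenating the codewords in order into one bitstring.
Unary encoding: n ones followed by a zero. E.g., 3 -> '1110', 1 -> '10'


Encode each number as n ones followed by a terminating 0:
  6 -> 1111110 (7 bits)
  2 -> 110 (3 bits)
  6 -> 1111110 (7 bits)
  9 -> 1111111110 (10 bits)
  2 -> 110 (3 bits)
Total length = 7 + 3 + 7 + 10 + 3 = 30 bits.

Unary([6, 2, 6, 9, 2]) = 111111011011111101111111110110 (30 bits)


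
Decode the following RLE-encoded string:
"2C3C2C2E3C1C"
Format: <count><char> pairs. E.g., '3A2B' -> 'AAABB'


Expanding each <count><char> pair:
  2C -> 'CC'
  3C -> 'CCC'
  2C -> 'CC'
  2E -> 'EE'
  3C -> 'CCC'
  1C -> 'C'

Decoded = CCCCCCCEECCCC


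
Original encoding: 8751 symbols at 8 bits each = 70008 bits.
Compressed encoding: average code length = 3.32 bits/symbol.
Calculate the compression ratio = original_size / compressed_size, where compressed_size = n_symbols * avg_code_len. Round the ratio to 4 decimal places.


original_size = n_symbols * orig_bits = 8751 * 8 = 70008 bits
compressed_size = n_symbols * avg_code_len = 8751 * 3.32 = 29053.32 bits
ratio = original_size / compressed_size = 70008 / 29053.32 = 2.4096

Compression ratio = 2.4096


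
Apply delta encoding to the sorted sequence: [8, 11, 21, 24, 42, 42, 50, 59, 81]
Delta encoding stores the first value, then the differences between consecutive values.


First value: 8
Deltas:
  11 - 8 = 3
  21 - 11 = 10
  24 - 21 = 3
  42 - 24 = 18
  42 - 42 = 0
  50 - 42 = 8
  59 - 50 = 9
  81 - 59 = 22


Delta encoded: [8, 3, 10, 3, 18, 0, 8, 9, 22]


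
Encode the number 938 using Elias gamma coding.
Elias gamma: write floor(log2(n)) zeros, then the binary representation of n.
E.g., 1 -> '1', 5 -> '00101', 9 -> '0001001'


num_bits = floor(log2(938)) + 1 = 10
leading_zeros = num_bits - 1 = 9
binary(938) = 1110101010

Elias gamma(938) = '000000000' + '1110101010' = 0000000001110101010 (19 bits)


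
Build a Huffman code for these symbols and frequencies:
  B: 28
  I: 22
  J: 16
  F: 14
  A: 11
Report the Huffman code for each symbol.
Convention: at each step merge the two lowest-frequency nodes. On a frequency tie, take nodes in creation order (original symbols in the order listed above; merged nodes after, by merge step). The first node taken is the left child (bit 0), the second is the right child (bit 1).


Huffman tree construction:
Step 1: Merge A(11) + F(14) = 25
Step 2: Merge J(16) + I(22) = 38
Step 3: Merge (A+F)(25) + B(28) = 53
Step 4: Merge (J+I)(38) + ((A+F)+B)(53) = 91
Read each symbol's code off the tree from the root (left child = 0, right child = 1).

Codes:
  B: 11 (length 2)
  I: 01 (length 2)
  J: 00 (length 2)
  F: 101 (length 3)
  A: 100 (length 3)
Average code length: 207/91 = 2.2747 bits/symbol


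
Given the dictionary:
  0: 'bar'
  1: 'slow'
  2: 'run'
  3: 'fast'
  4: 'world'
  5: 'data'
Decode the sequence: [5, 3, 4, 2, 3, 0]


Look up each index in the dictionary:
  5 -> 'data'
  3 -> 'fast'
  4 -> 'world'
  2 -> 'run'
  3 -> 'fast'
  0 -> 'bar'

Decoded: "data fast world run fast bar"


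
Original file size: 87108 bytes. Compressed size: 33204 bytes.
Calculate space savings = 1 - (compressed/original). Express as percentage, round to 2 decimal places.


ratio = compressed/original = 33204/87108 = 0.381182
savings = 1 - ratio = 1 - 0.381182 = 0.618818
as a percentage: 0.618818 * 100 = 61.88%

Space savings = 1 - 33204/87108 = 61.88%


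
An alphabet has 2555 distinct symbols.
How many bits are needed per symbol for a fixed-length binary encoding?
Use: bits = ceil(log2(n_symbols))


log2(2555) = 11.3191
Bracket: 2^11 = 2048 < 2555 <= 2^12 = 4096
So ceil(log2(2555)) = 12

bits = ceil(log2(2555)) = ceil(11.3191) = 12 bits


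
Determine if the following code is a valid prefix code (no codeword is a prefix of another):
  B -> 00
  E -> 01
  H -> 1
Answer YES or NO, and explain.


Checking each pair (does one codeword prefix another?):
  B='00' vs E='01': no prefix
  B='00' vs H='1': no prefix
  E='01' vs B='00': no prefix
  E='01' vs H='1': no prefix
  H='1' vs B='00': no prefix
  H='1' vs E='01': no prefix
No violation found over all pairs.

YES -- this is a valid prefix code. No codeword is a prefix of any other codeword.


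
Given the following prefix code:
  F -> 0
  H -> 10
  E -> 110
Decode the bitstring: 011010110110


Decoding step by step:
Bits 0 -> F
Bits 110 -> E
Bits 10 -> H
Bits 110 -> E
Bits 110 -> E


Decoded message: FEHEE


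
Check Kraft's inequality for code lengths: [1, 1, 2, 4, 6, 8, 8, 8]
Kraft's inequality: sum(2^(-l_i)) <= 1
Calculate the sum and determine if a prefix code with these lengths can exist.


Sum = 2^(-1) + 2^(-1) + 2^(-2) + 2^(-4) + 2^(-6) + 2^(-8) + 2^(-8) + 2^(-8)
    = 0.5 + 0.5 + 0.25 + 0.0625 + 0.015625 + 0.00390625 + 0.00390625 + 0.00390625
    = 343/256 = 1.33984375
Since 1.33984375 > 1, Kraft's inequality is NOT satisfied.
A prefix code with these lengths CANNOT exist.

Kraft sum = 1.33984375. Not satisfied.


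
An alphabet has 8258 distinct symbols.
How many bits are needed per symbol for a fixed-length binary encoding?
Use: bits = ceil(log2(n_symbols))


log2(8258) = 13.0116
Bracket: 2^13 = 8192 < 8258 <= 2^14 = 16384
So ceil(log2(8258)) = 14

bits = ceil(log2(8258)) = ceil(13.0116) = 14 bits


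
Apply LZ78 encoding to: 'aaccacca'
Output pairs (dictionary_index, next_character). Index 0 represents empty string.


LZ78 encoding steps:
Dictionary: {0: ''}
Step 1: w='' (idx 0), next='a' -> output (0, 'a'), add 'a' as idx 1
Step 2: w='a' (idx 1), next='c' -> output (1, 'c'), add 'ac' as idx 2
Step 3: w='' (idx 0), next='c' -> output (0, 'c'), add 'c' as idx 3
Step 4: w='ac' (idx 2), next='c' -> output (2, 'c'), add 'acc' as idx 4
Step 5: w='a' (idx 1), end of input -> output (1, '')


Encoded: [(0, 'a'), (1, 'c'), (0, 'c'), (2, 'c'), (1, '')]


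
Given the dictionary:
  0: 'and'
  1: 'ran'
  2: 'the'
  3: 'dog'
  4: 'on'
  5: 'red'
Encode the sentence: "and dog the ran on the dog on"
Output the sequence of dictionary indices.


Look up each word in the dictionary:
  'and' -> 0
  'dog' -> 3
  'the' -> 2
  'ran' -> 1
  'on' -> 4
  'the' -> 2
  'dog' -> 3
  'on' -> 4

Encoded: [0, 3, 2, 1, 4, 2, 3, 4]


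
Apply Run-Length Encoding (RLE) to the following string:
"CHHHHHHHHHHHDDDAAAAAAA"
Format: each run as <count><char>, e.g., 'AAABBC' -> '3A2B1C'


Scanning runs left to right:
  i=0: run of 'C' x 1 -> '1C'
  i=1: run of 'H' x 11 -> '11H'
  i=12: run of 'D' x 3 -> '3D'
  i=15: run of 'A' x 7 -> '7A'

RLE = 1C11H3D7A


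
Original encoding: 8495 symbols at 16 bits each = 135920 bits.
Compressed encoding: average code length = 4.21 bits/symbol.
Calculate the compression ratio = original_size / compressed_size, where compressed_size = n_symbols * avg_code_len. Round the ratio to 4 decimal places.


original_size = n_symbols * orig_bits = 8495 * 16 = 135920 bits
compressed_size = n_symbols * avg_code_len = 8495 * 4.21 = 35763.95 bits
ratio = original_size / compressed_size = 135920 / 35763.95 = 3.8005

Compression ratio = 3.8005


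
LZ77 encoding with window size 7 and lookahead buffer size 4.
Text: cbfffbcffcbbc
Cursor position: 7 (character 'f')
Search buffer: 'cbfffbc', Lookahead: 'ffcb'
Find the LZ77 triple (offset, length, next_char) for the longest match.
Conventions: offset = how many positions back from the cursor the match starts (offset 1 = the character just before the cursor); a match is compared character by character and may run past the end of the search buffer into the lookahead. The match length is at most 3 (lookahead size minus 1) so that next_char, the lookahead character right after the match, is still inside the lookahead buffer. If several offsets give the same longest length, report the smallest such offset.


Try each offset into the search buffer:
  offset=1 (pos 6, char 'c'): match length 0
  offset=2 (pos 5, char 'b'): match length 0
  offset=3 (pos 4, char 'f'): match length 1
  offset=4 (pos 3, char 'f'): match length 2
  offset=5 (pos 2, char 'f'): match length 2
  offset=6 (pos 1, char 'b'): match length 0
  offset=7 (pos 0, char 'c'): match length 0
Longest match has length 2, found at offsets 4, 5; take the smallest, offset 4.
next_char = character at position 7 + 2 = 9 -> 'c'

Best match: offset=4, length=2 (matching 'ff' starting at position 3)
LZ77 triple: (4, 2, 'c')


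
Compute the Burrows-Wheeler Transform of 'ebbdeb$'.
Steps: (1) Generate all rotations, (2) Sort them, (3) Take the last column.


Rotations (sorted):
  0: $ebbdeb -> last char: b
  1: b$ebbde -> last char: e
  2: bbdeb$e -> last char: e
  3: bdeb$eb -> last char: b
  4: deb$ebb -> last char: b
  5: eb$ebbd -> last char: d
  6: ebbdeb$ -> last char: $


BWT = beebbd$


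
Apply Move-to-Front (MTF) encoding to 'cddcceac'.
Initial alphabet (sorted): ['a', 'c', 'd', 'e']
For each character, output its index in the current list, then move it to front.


MTF encoding:
'c': index 1 in ['a', 'c', 'd', 'e'] -> ['c', 'a', 'd', 'e']
'd': index 2 in ['c', 'a', 'd', 'e'] -> ['d', 'c', 'a', 'e']
'd': index 0 in ['d', 'c', 'a', 'e'] -> ['d', 'c', 'a', 'e']
'c': index 1 in ['d', 'c', 'a', 'e'] -> ['c', 'd', 'a', 'e']
'c': index 0 in ['c', 'd', 'a', 'e'] -> ['c', 'd', 'a', 'e']
'e': index 3 in ['c', 'd', 'a', 'e'] -> ['e', 'c', 'd', 'a']
'a': index 3 in ['e', 'c', 'd', 'a'] -> ['a', 'e', 'c', 'd']
'c': index 2 in ['a', 'e', 'c', 'd'] -> ['c', 'a', 'e', 'd']


Output: [1, 2, 0, 1, 0, 3, 3, 2]


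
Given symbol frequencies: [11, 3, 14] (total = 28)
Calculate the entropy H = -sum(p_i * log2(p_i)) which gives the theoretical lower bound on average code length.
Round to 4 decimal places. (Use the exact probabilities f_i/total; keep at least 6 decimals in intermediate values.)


Per-symbol terms -p_i * log2(p_i) with p_i = f_i/28:
  p = 11/28 = 0.392857: log2(p) = -1.347923, -p*log2(p) = 0.529541
  p = 3/28 = 0.107143: log2(p) = -3.222392, -p*log2(p) = 0.345256
  p = 14/28 = 0.500000: log2(p) = -1.000000, -p*log2(p) = 0.500000
H = 0.529541 + 0.345256 + 0.500000 = 1.374797

H = 1.3748 bits/symbol


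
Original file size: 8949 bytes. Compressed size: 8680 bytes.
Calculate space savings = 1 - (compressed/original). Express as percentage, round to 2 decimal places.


ratio = compressed/original = 8680/8949 = 0.969941
savings = 1 - ratio = 1 - 0.969941 = 0.030059
as a percentage: 0.030059 * 100 = 3.01%

Space savings = 1 - 8680/8949 = 3.01%


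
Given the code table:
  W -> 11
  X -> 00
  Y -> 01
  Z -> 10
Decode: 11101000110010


Decoding:
11 -> W
10 -> Z
10 -> Z
00 -> X
11 -> W
00 -> X
10 -> Z


Result: WZZXWXZ


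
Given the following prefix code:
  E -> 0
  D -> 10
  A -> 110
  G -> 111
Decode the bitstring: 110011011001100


Decoding step by step:
Bits 110 -> A
Bits 0 -> E
Bits 110 -> A
Bits 110 -> A
Bits 0 -> E
Bits 110 -> A
Bits 0 -> E


Decoded message: AEAAEAE


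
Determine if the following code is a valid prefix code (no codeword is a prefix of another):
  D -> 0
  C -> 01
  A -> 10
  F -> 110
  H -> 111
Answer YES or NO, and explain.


Checking each pair (does one codeword prefix another?):
  D='0' vs C='01': prefix -- VIOLATION

NO -- this is NOT a valid prefix code. D (0) is a prefix of C (01).


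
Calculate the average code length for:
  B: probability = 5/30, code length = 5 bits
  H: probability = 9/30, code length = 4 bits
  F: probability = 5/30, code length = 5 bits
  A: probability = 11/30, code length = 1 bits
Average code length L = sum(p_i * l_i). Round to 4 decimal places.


Weighted contributions p_i * l_i:
  B: (5/30) * 5 = 25/30
  H: (9/30) * 4 = 36/30
  F: (5/30) * 5 = 25/30
  A: (11/30) * 1 = 11/30
Sum = (25 + 36 + 25 + 11)/30 = 97/30

L = 97/30 = 3.2333 bits/symbol


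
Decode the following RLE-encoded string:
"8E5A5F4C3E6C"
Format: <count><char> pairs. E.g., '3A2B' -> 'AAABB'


Expanding each <count><char> pair:
  8E -> 'EEEEEEEE'
  5A -> 'AAAAA'
  5F -> 'FFFFF'
  4C -> 'CCCC'
  3E -> 'EEE'
  6C -> 'CCCCCC'

Decoded = EEEEEEEEAAAAAFFFFFCCCCEEECCCCCC


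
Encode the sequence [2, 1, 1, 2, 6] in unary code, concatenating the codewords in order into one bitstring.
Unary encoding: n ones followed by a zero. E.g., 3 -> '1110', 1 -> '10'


Encode each number as n ones followed by a terminating 0:
  2 -> 110 (3 bits)
  1 -> 10 (2 bits)
  1 -> 10 (2 bits)
  2 -> 110 (3 bits)
  6 -> 1111110 (7 bits)
Total length = 3 + 2 + 2 + 3 + 7 = 17 bits.

Unary([2, 1, 1, 2, 6]) = 11010101101111110 (17 bits)


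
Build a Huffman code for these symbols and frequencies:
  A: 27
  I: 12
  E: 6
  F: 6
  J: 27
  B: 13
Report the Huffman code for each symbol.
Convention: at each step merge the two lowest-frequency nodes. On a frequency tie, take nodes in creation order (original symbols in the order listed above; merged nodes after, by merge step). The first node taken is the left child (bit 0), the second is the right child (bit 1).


Huffman tree construction:
Step 1: Merge E(6) + F(6) = 12
Step 2: Merge I(12) + (E+F)(12) = 24
Step 3: Merge B(13) + (I+(E+F))(24) = 37
Step 4: Merge A(27) + J(27) = 54
Step 5: Merge (B+(I+(E+F)))(37) + (A+J)(54) = 91
Read each symbol's code off the tree from the root (left child = 0, right child = 1).

Codes:
  A: 10 (length 2)
  I: 010 (length 3)
  E: 0110 (length 4)
  F: 0111 (length 4)
  J: 11 (length 2)
  B: 00 (length 2)
Average code length: 218/91 = 2.3956 bits/symbol


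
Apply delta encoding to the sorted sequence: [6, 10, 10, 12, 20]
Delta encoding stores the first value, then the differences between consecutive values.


First value: 6
Deltas:
  10 - 6 = 4
  10 - 10 = 0
  12 - 10 = 2
  20 - 12 = 8


Delta encoded: [6, 4, 0, 2, 8]


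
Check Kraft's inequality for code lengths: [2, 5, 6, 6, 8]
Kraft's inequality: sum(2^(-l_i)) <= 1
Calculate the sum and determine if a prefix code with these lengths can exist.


Sum = 2^(-2) + 2^(-5) + 2^(-6) + 2^(-6) + 2^(-8)
    = 0.25 + 0.03125 + 0.015625 + 0.015625 + 0.00390625
    = 81/256 = 0.31640625
Since 0.31640625 <= 1, Kraft's inequality IS satisfied.
A prefix code with these lengths CAN exist.

Kraft sum = 0.31640625. Satisfied.


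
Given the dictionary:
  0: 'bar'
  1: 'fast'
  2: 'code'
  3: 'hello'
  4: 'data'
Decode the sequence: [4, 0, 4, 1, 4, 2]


Look up each index in the dictionary:
  4 -> 'data'
  0 -> 'bar'
  4 -> 'data'
  1 -> 'fast'
  4 -> 'data'
  2 -> 'code'

Decoded: "data bar data fast data code"


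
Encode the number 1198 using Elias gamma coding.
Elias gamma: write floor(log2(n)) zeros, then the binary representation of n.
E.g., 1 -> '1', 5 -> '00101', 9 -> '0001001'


num_bits = floor(log2(1198)) + 1 = 11
leading_zeros = num_bits - 1 = 10
binary(1198) = 10010101110

Elias gamma(1198) = '0000000000' + '10010101110' = 000000000010010101110 (21 bits)


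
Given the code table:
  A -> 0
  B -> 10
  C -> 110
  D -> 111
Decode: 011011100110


Decoding:
0 -> A
110 -> C
111 -> D
0 -> A
0 -> A
110 -> C


Result: ACDAAC


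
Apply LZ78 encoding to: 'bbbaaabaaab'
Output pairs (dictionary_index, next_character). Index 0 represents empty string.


LZ78 encoding steps:
Dictionary: {0: ''}
Step 1: w='' (idx 0), next='b' -> output (0, 'b'), add 'b' as idx 1
Step 2: w='b' (idx 1), next='b' -> output (1, 'b'), add 'bb' as idx 2
Step 3: w='' (idx 0), next='a' -> output (0, 'a'), add 'a' as idx 3
Step 4: w='a' (idx 3), next='a' -> output (3, 'a'), add 'aa' as idx 4
Step 5: w='b' (idx 1), next='a' -> output (1, 'a'), add 'ba' as idx 5
Step 6: w='aa' (idx 4), next='b' -> output (4, 'b'), add 'aab' as idx 6


Encoded: [(0, 'b'), (1, 'b'), (0, 'a'), (3, 'a'), (1, 'a'), (4, 'b')]


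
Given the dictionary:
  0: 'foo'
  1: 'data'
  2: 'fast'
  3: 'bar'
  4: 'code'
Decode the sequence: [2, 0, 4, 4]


Look up each index in the dictionary:
  2 -> 'fast'
  0 -> 'foo'
  4 -> 'code'
  4 -> 'code'

Decoded: "fast foo code code"


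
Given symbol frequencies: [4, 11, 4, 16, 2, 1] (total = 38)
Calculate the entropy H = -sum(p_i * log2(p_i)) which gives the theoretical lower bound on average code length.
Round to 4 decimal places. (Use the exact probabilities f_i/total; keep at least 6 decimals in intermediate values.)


Per-symbol terms -p_i * log2(p_i) with p_i = f_i/38:
  p = 4/38 = 0.105263: log2(p) = -3.247928, -p*log2(p) = 0.341887
  p = 11/38 = 0.289474: log2(p) = -1.788496, -p*log2(p) = 0.517722
  p = 4/38 = 0.105263: log2(p) = -3.247928, -p*log2(p) = 0.341887
  p = 16/38 = 0.421053: log2(p) = -1.247928, -p*log2(p) = 0.525443
  p = 2/38 = 0.052632: log2(p) = -4.247928, -p*log2(p) = 0.223575
  p = 1/38 = 0.026316: log2(p) = -5.247928, -p*log2(p) = 0.138103
H = 0.341887 + 0.517722 + 0.341887 + 0.525443 + 0.223575 + 0.138103 = 2.088617

H = 2.0886 bits/symbol


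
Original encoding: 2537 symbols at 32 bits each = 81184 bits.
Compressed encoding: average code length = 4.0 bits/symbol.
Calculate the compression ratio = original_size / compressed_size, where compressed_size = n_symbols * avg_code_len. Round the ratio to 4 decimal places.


original_size = n_symbols * orig_bits = 2537 * 32 = 81184 bits
compressed_size = n_symbols * avg_code_len = 2537 * 4.0 = 10148.0 bits
ratio = original_size / compressed_size = 81184 / 10148.0 = 8.0

Compression ratio = 8.0


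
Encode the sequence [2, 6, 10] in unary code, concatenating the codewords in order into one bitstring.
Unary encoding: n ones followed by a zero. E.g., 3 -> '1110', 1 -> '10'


Encode each number as n ones followed by a terminating 0:
  2 -> 110 (3 bits)
  6 -> 1111110 (7 bits)
  10 -> 11111111110 (11 bits)
Total length = 3 + 7 + 11 = 21 bits.

Unary([2, 6, 10]) = 110111111011111111110 (21 bits)


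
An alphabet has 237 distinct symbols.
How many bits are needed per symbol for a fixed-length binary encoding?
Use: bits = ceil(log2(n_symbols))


log2(237) = 7.8887
Bracket: 2^7 = 128 < 237 <= 2^8 = 256
So ceil(log2(237)) = 8

bits = ceil(log2(237)) = ceil(7.8887) = 8 bits


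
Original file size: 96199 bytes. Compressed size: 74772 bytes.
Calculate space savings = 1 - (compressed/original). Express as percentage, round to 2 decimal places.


ratio = compressed/original = 74772/96199 = 0.777264
savings = 1 - ratio = 1 - 0.777264 = 0.222736
as a percentage: 0.222736 * 100 = 22.27%

Space savings = 1 - 74772/96199 = 22.27%


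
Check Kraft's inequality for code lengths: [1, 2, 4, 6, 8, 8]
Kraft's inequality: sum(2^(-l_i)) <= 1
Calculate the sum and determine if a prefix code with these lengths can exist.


Sum = 2^(-1) + 2^(-2) + 2^(-4) + 2^(-6) + 2^(-8) + 2^(-8)
    = 0.5 + 0.25 + 0.0625 + 0.015625 + 0.00390625 + 0.00390625
    = 214/256 = 0.8359375
Since 0.8359375 <= 1, Kraft's inequality IS satisfied.
A prefix code with these lengths CAN exist.

Kraft sum = 0.8359375. Satisfied.


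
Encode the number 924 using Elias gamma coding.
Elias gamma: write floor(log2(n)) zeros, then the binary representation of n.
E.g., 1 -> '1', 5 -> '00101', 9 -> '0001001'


num_bits = floor(log2(924)) + 1 = 10
leading_zeros = num_bits - 1 = 9
binary(924) = 1110011100

Elias gamma(924) = '000000000' + '1110011100' = 0000000001110011100 (19 bits)


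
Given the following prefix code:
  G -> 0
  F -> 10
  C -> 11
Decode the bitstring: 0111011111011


Decoding step by step:
Bits 0 -> G
Bits 11 -> C
Bits 10 -> F
Bits 11 -> C
Bits 11 -> C
Bits 10 -> F
Bits 11 -> C


Decoded message: GCFCCFC


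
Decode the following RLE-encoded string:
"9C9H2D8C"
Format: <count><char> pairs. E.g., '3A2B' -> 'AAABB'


Expanding each <count><char> pair:
  9C -> 'CCCCCCCCC'
  9H -> 'HHHHHHHHH'
  2D -> 'DD'
  8C -> 'CCCCCCCC'

Decoded = CCCCCCCCCHHHHHHHHHDDCCCCCCCC


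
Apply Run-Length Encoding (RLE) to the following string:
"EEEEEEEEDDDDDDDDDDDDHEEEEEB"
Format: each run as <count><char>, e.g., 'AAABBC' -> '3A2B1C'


Scanning runs left to right:
  i=0: run of 'E' x 8 -> '8E'
  i=8: run of 'D' x 12 -> '12D'
  i=20: run of 'H' x 1 -> '1H'
  i=21: run of 'E' x 5 -> '5E'
  i=26: run of 'B' x 1 -> '1B'

RLE = 8E12D1H5E1B


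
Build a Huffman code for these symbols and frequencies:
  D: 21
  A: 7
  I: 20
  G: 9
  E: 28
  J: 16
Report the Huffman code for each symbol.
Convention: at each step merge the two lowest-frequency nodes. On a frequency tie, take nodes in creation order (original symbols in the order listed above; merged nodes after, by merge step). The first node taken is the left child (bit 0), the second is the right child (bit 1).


Huffman tree construction:
Step 1: Merge A(7) + G(9) = 16
Step 2: Merge J(16) + (A+G)(16) = 32
Step 3: Merge I(20) + D(21) = 41
Step 4: Merge E(28) + (J+(A+G))(32) = 60
Step 5: Merge (I+D)(41) + (E+(J+(A+G)))(60) = 101
Read each symbol's code off the tree from the root (left child = 0, right child = 1).

Codes:
  D: 01 (length 2)
  A: 1110 (length 4)
  I: 00 (length 2)
  G: 1111 (length 4)
  E: 10 (length 2)
  J: 110 (length 3)
Average code length: 250/101 = 2.4752 bits/symbol


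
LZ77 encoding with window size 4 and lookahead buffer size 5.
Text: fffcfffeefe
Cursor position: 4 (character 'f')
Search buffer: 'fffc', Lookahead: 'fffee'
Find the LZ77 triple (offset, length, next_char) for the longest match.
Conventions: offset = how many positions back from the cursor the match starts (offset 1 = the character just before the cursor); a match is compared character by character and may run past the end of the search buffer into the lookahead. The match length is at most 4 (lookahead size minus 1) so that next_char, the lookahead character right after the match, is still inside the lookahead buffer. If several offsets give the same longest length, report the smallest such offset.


Try each offset into the search buffer:
  offset=1 (pos 3, char 'c'): match length 0
  offset=2 (pos 2, char 'f'): match length 1
  offset=3 (pos 1, char 'f'): match length 2
  offset=4 (pos 0, char 'f'): match length 3
Longest match has length 3 at offset 4.
next_char = character at position 4 + 3 = 7 -> 'e'

Best match: offset=4, length=3 (matching 'fff' starting at position 0)
LZ77 triple: (4, 3, 'e')


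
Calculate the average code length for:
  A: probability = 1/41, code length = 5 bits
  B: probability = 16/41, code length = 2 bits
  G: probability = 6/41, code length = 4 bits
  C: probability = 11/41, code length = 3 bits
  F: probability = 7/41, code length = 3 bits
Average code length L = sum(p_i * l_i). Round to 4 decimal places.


Weighted contributions p_i * l_i:
  A: (1/41) * 5 = 5/41
  B: (16/41) * 2 = 32/41
  G: (6/41) * 4 = 24/41
  C: (11/41) * 3 = 33/41
  F: (7/41) * 3 = 21/41
Sum = (5 + 32 + 24 + 33 + 21)/41 = 115/41

L = 115/41 = 2.8049 bits/symbol


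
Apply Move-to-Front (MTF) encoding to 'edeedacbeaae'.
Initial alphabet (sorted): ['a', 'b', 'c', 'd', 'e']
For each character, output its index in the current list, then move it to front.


MTF encoding:
'e': index 4 in ['a', 'b', 'c', 'd', 'e'] -> ['e', 'a', 'b', 'c', 'd']
'd': index 4 in ['e', 'a', 'b', 'c', 'd'] -> ['d', 'e', 'a', 'b', 'c']
'e': index 1 in ['d', 'e', 'a', 'b', 'c'] -> ['e', 'd', 'a', 'b', 'c']
'e': index 0 in ['e', 'd', 'a', 'b', 'c'] -> ['e', 'd', 'a', 'b', 'c']
'd': index 1 in ['e', 'd', 'a', 'b', 'c'] -> ['d', 'e', 'a', 'b', 'c']
'a': index 2 in ['d', 'e', 'a', 'b', 'c'] -> ['a', 'd', 'e', 'b', 'c']
'c': index 4 in ['a', 'd', 'e', 'b', 'c'] -> ['c', 'a', 'd', 'e', 'b']
'b': index 4 in ['c', 'a', 'd', 'e', 'b'] -> ['b', 'c', 'a', 'd', 'e']
'e': index 4 in ['b', 'c', 'a', 'd', 'e'] -> ['e', 'b', 'c', 'a', 'd']
'a': index 3 in ['e', 'b', 'c', 'a', 'd'] -> ['a', 'e', 'b', 'c', 'd']
'a': index 0 in ['a', 'e', 'b', 'c', 'd'] -> ['a', 'e', 'b', 'c', 'd']
'e': index 1 in ['a', 'e', 'b', 'c', 'd'] -> ['e', 'a', 'b', 'c', 'd']


Output: [4, 4, 1, 0, 1, 2, 4, 4, 4, 3, 0, 1]


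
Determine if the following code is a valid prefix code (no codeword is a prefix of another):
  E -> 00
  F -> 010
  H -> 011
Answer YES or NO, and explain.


Checking each pair (does one codeword prefix another?):
  E='00' vs F='010': no prefix
  E='00' vs H='011': no prefix
  F='010' vs E='00': no prefix
  F='010' vs H='011': no prefix
  H='011' vs E='00': no prefix
  H='011' vs F='010': no prefix
No violation found over all pairs.

YES -- this is a valid prefix code. No codeword is a prefix of any other codeword.


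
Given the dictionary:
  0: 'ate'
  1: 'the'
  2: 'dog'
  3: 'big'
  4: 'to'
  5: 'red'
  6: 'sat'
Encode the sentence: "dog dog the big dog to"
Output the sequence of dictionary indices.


Look up each word in the dictionary:
  'dog' -> 2
  'dog' -> 2
  'the' -> 1
  'big' -> 3
  'dog' -> 2
  'to' -> 4

Encoded: [2, 2, 1, 3, 2, 4]


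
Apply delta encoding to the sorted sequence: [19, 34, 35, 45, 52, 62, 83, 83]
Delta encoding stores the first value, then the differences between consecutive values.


First value: 19
Deltas:
  34 - 19 = 15
  35 - 34 = 1
  45 - 35 = 10
  52 - 45 = 7
  62 - 52 = 10
  83 - 62 = 21
  83 - 83 = 0


Delta encoded: [19, 15, 1, 10, 7, 10, 21, 0]


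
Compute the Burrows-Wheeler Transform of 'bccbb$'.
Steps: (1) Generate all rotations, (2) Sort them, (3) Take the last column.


Rotations (sorted):
  0: $bccbb -> last char: b
  1: b$bccb -> last char: b
  2: bb$bcc -> last char: c
  3: bccbb$ -> last char: $
  4: cbb$bc -> last char: c
  5: ccbb$b -> last char: b


BWT = bbc$cb


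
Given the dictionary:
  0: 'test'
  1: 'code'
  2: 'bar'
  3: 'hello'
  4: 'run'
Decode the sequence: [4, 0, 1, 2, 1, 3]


Look up each index in the dictionary:
  4 -> 'run'
  0 -> 'test'
  1 -> 'code'
  2 -> 'bar'
  1 -> 'code'
  3 -> 'hello'

Decoded: "run test code bar code hello"


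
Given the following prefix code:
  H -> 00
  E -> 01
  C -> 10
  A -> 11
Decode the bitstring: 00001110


Decoding step by step:
Bits 00 -> H
Bits 00 -> H
Bits 11 -> A
Bits 10 -> C


Decoded message: HHAC


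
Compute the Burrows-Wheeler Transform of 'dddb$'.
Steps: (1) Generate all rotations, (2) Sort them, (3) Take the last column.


Rotations (sorted):
  0: $dddb -> last char: b
  1: b$ddd -> last char: d
  2: db$dd -> last char: d
  3: ddb$d -> last char: d
  4: dddb$ -> last char: $


BWT = bddd$


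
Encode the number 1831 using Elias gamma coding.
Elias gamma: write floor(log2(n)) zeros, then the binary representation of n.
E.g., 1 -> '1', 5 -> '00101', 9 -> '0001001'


num_bits = floor(log2(1831)) + 1 = 11
leading_zeros = num_bits - 1 = 10
binary(1831) = 11100100111

Elias gamma(1831) = '0000000000' + '11100100111' = 000000000011100100111 (21 bits)


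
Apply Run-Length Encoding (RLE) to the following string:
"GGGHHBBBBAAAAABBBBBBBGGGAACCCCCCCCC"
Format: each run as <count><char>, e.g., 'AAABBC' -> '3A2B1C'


Scanning runs left to right:
  i=0: run of 'G' x 3 -> '3G'
  i=3: run of 'H' x 2 -> '2H'
  i=5: run of 'B' x 4 -> '4B'
  i=9: run of 'A' x 5 -> '5A'
  i=14: run of 'B' x 7 -> '7B'
  i=21: run of 'G' x 3 -> '3G'
  i=24: run of 'A' x 2 -> '2A'
  i=26: run of 'C' x 9 -> '9C'

RLE = 3G2H4B5A7B3G2A9C


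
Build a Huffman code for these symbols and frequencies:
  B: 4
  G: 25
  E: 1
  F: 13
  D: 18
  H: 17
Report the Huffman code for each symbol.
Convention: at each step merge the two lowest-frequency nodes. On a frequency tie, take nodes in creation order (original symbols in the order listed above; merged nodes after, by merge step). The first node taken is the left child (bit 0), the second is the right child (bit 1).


Huffman tree construction:
Step 1: Merge E(1) + B(4) = 5
Step 2: Merge (E+B)(5) + F(13) = 18
Step 3: Merge H(17) + D(18) = 35
Step 4: Merge ((E+B)+F)(18) + G(25) = 43
Step 5: Merge (H+D)(35) + (((E+B)+F)+G)(43) = 78
Read each symbol's code off the tree from the root (left child = 0, right child = 1).

Codes:
  B: 1001 (length 4)
  G: 11 (length 2)
  E: 1000 (length 4)
  F: 101 (length 3)
  D: 01 (length 2)
  H: 00 (length 2)
Average code length: 179/78 = 2.2949 bits/symbol


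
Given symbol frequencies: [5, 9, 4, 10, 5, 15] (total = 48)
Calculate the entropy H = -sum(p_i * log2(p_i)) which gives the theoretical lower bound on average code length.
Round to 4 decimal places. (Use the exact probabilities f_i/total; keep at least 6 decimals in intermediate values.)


Per-symbol terms -p_i * log2(p_i) with p_i = f_i/48:
  p = 5/48 = 0.104167: log2(p) = -3.263034, -p*log2(p) = 0.339899
  p = 9/48 = 0.187500: log2(p) = -2.415037, -p*log2(p) = 0.452820
  p = 4/48 = 0.083333: log2(p) = -3.584963, -p*log2(p) = 0.298747
  p = 10/48 = 0.208333: log2(p) = -2.263034, -p*log2(p) = 0.471466
  p = 5/48 = 0.104167: log2(p) = -3.263034, -p*log2(p) = 0.339899
  p = 15/48 = 0.312500: log2(p) = -1.678072, -p*log2(p) = 0.524397
H = 0.339899 + 0.452820 + 0.298747 + 0.471466 + 0.339899 + 0.524397 = 2.427228

H = 2.4272 bits/symbol


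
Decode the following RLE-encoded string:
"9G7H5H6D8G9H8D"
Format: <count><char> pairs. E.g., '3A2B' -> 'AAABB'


Expanding each <count><char> pair:
  9G -> 'GGGGGGGGG'
  7H -> 'HHHHHHH'
  5H -> 'HHHHH'
  6D -> 'DDDDDD'
  8G -> 'GGGGGGGG'
  9H -> 'HHHHHHHHH'
  8D -> 'DDDDDDDD'

Decoded = GGGGGGGGGHHHHHHHHHHHHDDDDDDGGGGGGGGHHHHHHHHHDDDDDDDD


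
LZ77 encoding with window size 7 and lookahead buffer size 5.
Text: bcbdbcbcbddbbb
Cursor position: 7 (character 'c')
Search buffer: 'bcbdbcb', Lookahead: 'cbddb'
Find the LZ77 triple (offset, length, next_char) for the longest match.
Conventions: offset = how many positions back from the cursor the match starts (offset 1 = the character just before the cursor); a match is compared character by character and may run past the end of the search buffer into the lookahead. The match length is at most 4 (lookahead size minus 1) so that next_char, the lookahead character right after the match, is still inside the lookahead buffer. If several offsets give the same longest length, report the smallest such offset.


Try each offset into the search buffer:
  offset=1 (pos 6, char 'b'): match length 0
  offset=2 (pos 5, char 'c'): match length 2
  offset=3 (pos 4, char 'b'): match length 0
  offset=4 (pos 3, char 'd'): match length 0
  offset=5 (pos 2, char 'b'): match length 0
  offset=6 (pos 1, char 'c'): match length 3
  offset=7 (pos 0, char 'b'): match length 0
Longest match has length 3 at offset 6.
next_char = character at position 7 + 3 = 10 -> 'd'

Best match: offset=6, length=3 (matching 'cbd' starting at position 1)
LZ77 triple: (6, 3, 'd')


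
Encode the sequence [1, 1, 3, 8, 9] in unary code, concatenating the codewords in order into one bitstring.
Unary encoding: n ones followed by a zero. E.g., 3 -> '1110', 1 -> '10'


Encode each number as n ones followed by a terminating 0:
  1 -> 10 (2 bits)
  1 -> 10 (2 bits)
  3 -> 1110 (4 bits)
  8 -> 111111110 (9 bits)
  9 -> 1111111110 (10 bits)
Total length = 2 + 2 + 4 + 9 + 10 = 27 bits.

Unary([1, 1, 3, 8, 9]) = 101011101111111101111111110 (27 bits)


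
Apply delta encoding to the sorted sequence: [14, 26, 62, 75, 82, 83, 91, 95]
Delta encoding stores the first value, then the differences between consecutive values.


First value: 14
Deltas:
  26 - 14 = 12
  62 - 26 = 36
  75 - 62 = 13
  82 - 75 = 7
  83 - 82 = 1
  91 - 83 = 8
  95 - 91 = 4


Delta encoded: [14, 12, 36, 13, 7, 1, 8, 4]


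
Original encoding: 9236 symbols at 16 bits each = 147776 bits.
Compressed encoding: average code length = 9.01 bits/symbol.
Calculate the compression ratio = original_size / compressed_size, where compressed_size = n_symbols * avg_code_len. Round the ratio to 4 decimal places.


original_size = n_symbols * orig_bits = 9236 * 16 = 147776 bits
compressed_size = n_symbols * avg_code_len = 9236 * 9.01 = 83216.36 bits
ratio = original_size / compressed_size = 147776 / 83216.36 = 1.7758

Compression ratio = 1.7758


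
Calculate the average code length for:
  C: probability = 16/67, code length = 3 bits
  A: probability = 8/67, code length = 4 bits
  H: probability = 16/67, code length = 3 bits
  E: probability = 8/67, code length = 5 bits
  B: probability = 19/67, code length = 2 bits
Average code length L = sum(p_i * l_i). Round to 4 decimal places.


Weighted contributions p_i * l_i:
  C: (16/67) * 3 = 48/67
  A: (8/67) * 4 = 32/67
  H: (16/67) * 3 = 48/67
  E: (8/67) * 5 = 40/67
  B: (19/67) * 2 = 38/67
Sum = (48 + 32 + 48 + 40 + 38)/67 = 206/67

L = 206/67 = 3.0746 bits/symbol


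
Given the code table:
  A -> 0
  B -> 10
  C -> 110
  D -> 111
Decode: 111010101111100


Decoding:
111 -> D
0 -> A
10 -> B
10 -> B
111 -> D
110 -> C
0 -> A


Result: DABBDCA


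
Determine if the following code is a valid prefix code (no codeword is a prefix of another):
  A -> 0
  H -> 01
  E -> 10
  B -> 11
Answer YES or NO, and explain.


Checking each pair (does one codeword prefix another?):
  A='0' vs H='01': prefix -- VIOLATION

NO -- this is NOT a valid prefix code. A (0) is a prefix of H (01).


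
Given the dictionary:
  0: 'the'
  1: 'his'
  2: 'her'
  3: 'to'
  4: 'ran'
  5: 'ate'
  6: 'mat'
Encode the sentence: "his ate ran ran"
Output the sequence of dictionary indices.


Look up each word in the dictionary:
  'his' -> 1
  'ate' -> 5
  'ran' -> 4
  'ran' -> 4

Encoded: [1, 5, 4, 4]


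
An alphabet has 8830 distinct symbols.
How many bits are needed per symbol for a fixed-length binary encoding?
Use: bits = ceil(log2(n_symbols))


log2(8830) = 13.1082
Bracket: 2^13 = 8192 < 8830 <= 2^14 = 16384
So ceil(log2(8830)) = 14

bits = ceil(log2(8830)) = ceil(13.1082) = 14 bits


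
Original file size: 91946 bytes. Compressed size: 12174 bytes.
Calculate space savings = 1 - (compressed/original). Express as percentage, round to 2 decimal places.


ratio = compressed/original = 12174/91946 = 0.132404
savings = 1 - ratio = 1 - 0.132404 = 0.867596
as a percentage: 0.867596 * 100 = 86.76%

Space savings = 1 - 12174/91946 = 86.76%


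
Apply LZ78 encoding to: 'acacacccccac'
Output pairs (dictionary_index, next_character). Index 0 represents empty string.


LZ78 encoding steps:
Dictionary: {0: ''}
Step 1: w='' (idx 0), next='a' -> output (0, 'a'), add 'a' as idx 1
Step 2: w='' (idx 0), next='c' -> output (0, 'c'), add 'c' as idx 2
Step 3: w='a' (idx 1), next='c' -> output (1, 'c'), add 'ac' as idx 3
Step 4: w='ac' (idx 3), next='c' -> output (3, 'c'), add 'acc' as idx 4
Step 5: w='c' (idx 2), next='c' -> output (2, 'c'), add 'cc' as idx 5
Step 6: w='c' (idx 2), next='a' -> output (2, 'a'), add 'ca' as idx 6
Step 7: w='c' (idx 2), end of input -> output (2, '')


Encoded: [(0, 'a'), (0, 'c'), (1, 'c'), (3, 'c'), (2, 'c'), (2, 'a'), (2, '')]


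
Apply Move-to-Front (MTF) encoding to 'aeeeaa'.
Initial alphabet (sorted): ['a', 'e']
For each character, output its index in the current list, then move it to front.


MTF encoding:
'a': index 0 in ['a', 'e'] -> ['a', 'e']
'e': index 1 in ['a', 'e'] -> ['e', 'a']
'e': index 0 in ['e', 'a'] -> ['e', 'a']
'e': index 0 in ['e', 'a'] -> ['e', 'a']
'a': index 1 in ['e', 'a'] -> ['a', 'e']
'a': index 0 in ['a', 'e'] -> ['a', 'e']


Output: [0, 1, 0, 0, 1, 0]


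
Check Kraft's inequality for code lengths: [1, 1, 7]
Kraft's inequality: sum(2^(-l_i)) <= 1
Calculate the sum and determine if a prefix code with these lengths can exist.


Sum = 2^(-1) + 2^(-1) + 2^(-7)
    = 0.5 + 0.5 + 0.0078125
    = 129/128 = 1.0078125
Since 1.0078125 > 1, Kraft's inequality is NOT satisfied.
A prefix code with these lengths CANNOT exist.

Kraft sum = 1.0078125. Not satisfied.


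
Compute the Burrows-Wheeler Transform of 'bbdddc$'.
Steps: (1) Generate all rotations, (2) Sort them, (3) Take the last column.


Rotations (sorted):
  0: $bbdddc -> last char: c
  1: bbdddc$ -> last char: $
  2: bdddc$b -> last char: b
  3: c$bbddd -> last char: d
  4: dc$bbdd -> last char: d
  5: ddc$bbd -> last char: d
  6: dddc$bb -> last char: b


BWT = c$bdddb
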